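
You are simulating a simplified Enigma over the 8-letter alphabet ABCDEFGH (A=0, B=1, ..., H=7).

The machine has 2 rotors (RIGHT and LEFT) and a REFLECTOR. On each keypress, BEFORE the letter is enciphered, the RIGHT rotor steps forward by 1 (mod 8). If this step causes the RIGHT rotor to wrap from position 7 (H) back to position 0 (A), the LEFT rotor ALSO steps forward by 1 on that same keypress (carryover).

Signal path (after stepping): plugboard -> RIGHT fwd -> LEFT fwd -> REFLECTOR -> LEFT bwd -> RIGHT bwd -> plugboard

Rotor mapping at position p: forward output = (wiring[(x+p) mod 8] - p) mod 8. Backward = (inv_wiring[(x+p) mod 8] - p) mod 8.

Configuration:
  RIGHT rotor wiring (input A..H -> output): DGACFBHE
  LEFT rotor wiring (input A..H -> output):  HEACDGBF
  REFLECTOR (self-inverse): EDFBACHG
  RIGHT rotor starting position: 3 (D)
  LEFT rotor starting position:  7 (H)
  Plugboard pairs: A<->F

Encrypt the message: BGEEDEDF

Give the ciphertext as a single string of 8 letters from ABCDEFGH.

Char 1 ('B'): step: R->4, L=7; B->plug->B->R->F->L->E->refl->A->L'->B->R'->A->plug->F
Char 2 ('G'): step: R->5, L=7; G->plug->G->R->F->L->E->refl->A->L'->B->R'->E->plug->E
Char 3 ('E'): step: R->6, L=7; E->plug->E->R->C->L->F->refl->C->L'->H->R'->G->plug->G
Char 4 ('E'): step: R->7, L=7; E->plug->E->R->D->L->B->refl->D->L'->E->R'->B->plug->B
Char 5 ('D'): step: R->0, L->0 (L advanced); D->plug->D->R->C->L->A->refl->E->L'->B->R'->F->plug->A
Char 6 ('E'): step: R->1, L=0; E->plug->E->R->A->L->H->refl->G->L'->F->R'->A->plug->F
Char 7 ('D'): step: R->2, L=0; D->plug->D->R->H->L->F->refl->C->L'->D->R'->C->plug->C
Char 8 ('F'): step: R->3, L=0; F->plug->A->R->H->L->F->refl->C->L'->D->R'->G->plug->G

Answer: FEGBAFCG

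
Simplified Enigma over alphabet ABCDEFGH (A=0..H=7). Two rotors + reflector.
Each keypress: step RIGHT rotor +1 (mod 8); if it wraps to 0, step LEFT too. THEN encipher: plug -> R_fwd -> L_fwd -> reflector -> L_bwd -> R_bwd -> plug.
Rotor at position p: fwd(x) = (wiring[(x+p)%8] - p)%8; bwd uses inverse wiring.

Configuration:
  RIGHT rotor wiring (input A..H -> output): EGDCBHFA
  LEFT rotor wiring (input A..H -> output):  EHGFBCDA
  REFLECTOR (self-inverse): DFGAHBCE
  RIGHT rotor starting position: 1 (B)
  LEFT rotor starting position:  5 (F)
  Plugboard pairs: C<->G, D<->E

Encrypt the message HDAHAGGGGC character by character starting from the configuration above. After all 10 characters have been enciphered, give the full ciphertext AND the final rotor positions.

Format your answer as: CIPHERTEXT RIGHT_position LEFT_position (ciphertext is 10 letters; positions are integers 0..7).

Answer: AHDDCDHBEH 3 6

Derivation:
Char 1 ('H'): step: R->2, L=5; H->plug->H->R->E->L->C->refl->G->L'->B->R'->A->plug->A
Char 2 ('D'): step: R->3, L=5; D->plug->E->R->F->L->B->refl->F->L'->A->R'->H->plug->H
Char 3 ('A'): step: R->4, L=5; A->plug->A->R->F->L->B->refl->F->L'->A->R'->E->plug->D
Char 4 ('H'): step: R->5, L=5; H->plug->H->R->E->L->C->refl->G->L'->B->R'->E->plug->D
Char 5 ('A'): step: R->6, L=5; A->plug->A->R->H->L->E->refl->H->L'->D->R'->G->plug->C
Char 6 ('G'): step: R->7, L=5; G->plug->C->R->H->L->E->refl->H->L'->D->R'->E->plug->D
Char 7 ('G'): step: R->0, L->6 (L advanced); G->plug->C->R->D->L->B->refl->F->L'->A->R'->H->plug->H
Char 8 ('G'): step: R->1, L=6; G->plug->C->R->B->L->C->refl->G->L'->C->R'->B->plug->B
Char 9 ('G'): step: R->2, L=6; G->plug->C->R->H->L->E->refl->H->L'->F->R'->D->plug->E
Char 10 ('C'): step: R->3, L=6; C->plug->G->R->D->L->B->refl->F->L'->A->R'->H->plug->H
Final: ciphertext=AHDDCDHBEH, RIGHT=3, LEFT=6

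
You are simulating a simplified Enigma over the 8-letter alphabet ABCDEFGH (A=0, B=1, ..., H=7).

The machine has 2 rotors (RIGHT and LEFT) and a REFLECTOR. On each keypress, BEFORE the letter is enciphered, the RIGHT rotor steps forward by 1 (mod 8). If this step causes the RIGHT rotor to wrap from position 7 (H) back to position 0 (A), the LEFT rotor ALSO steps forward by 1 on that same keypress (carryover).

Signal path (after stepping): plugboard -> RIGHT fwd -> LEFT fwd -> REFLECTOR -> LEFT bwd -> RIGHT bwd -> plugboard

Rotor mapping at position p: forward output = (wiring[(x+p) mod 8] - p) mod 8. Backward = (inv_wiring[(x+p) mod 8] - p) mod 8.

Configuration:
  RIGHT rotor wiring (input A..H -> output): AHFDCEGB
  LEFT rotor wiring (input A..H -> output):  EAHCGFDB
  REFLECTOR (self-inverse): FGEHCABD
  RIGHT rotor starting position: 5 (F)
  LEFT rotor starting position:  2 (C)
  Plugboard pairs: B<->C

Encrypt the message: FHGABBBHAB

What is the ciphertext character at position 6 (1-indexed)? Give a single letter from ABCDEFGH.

Char 1 ('F'): step: R->6, L=2; F->plug->F->R->F->L->H->refl->D->L'->D->R'->B->plug->C
Char 2 ('H'): step: R->7, L=2; H->plug->H->R->H->L->G->refl->B->L'->E->R'->E->plug->E
Char 3 ('G'): step: R->0, L->3 (L advanced); G->plug->G->R->G->L->F->refl->A->L'->D->R'->D->plug->D
Char 4 ('A'): step: R->1, L=3; A->plug->A->R->G->L->F->refl->A->L'->D->R'->E->plug->E
Char 5 ('B'): step: R->2, L=3; B->plug->C->R->A->L->H->refl->D->L'->B->R'->B->plug->C
Char 6 ('B'): step: R->3, L=3; B->plug->C->R->B->L->D->refl->H->L'->A->R'->A->plug->A

A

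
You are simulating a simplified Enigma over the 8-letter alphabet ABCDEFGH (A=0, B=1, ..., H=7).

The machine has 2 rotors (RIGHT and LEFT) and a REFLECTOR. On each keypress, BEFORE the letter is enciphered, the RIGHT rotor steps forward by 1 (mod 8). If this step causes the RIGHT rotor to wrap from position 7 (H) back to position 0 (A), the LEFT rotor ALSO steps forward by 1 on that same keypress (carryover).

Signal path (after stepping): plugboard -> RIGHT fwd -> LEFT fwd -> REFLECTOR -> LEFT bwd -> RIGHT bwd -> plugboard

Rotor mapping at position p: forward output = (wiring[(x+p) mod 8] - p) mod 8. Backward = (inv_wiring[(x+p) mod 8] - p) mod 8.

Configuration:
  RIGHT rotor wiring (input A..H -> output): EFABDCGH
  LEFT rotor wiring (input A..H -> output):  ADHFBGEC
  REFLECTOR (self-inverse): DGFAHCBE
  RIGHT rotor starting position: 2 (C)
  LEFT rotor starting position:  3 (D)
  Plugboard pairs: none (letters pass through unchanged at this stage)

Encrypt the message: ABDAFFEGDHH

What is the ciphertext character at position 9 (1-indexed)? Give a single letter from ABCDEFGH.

Char 1 ('A'): step: R->3, L=3; A->plug->A->R->G->L->A->refl->D->L'->C->R'->G->plug->G
Char 2 ('B'): step: R->4, L=3; B->plug->B->R->G->L->A->refl->D->L'->C->R'->C->plug->C
Char 3 ('D'): step: R->5, L=3; D->plug->D->R->H->L->E->refl->H->L'->E->R'->G->plug->G
Char 4 ('A'): step: R->6, L=3; A->plug->A->R->A->L->C->refl->F->L'->F->R'->G->plug->G
Char 5 ('F'): step: R->7, L=3; F->plug->F->R->E->L->H->refl->E->L'->H->R'->H->plug->H
Char 6 ('F'): step: R->0, L->4 (L advanced); F->plug->F->R->C->L->A->refl->D->L'->G->R'->G->plug->G
Char 7 ('E'): step: R->1, L=4; E->plug->E->R->B->L->C->refl->F->L'->A->R'->C->plug->C
Char 8 ('G'): step: R->2, L=4; G->plug->G->R->C->L->A->refl->D->L'->G->R'->A->plug->A
Char 9 ('D'): step: R->3, L=4; D->plug->D->R->D->L->G->refl->B->L'->H->R'->C->plug->C

C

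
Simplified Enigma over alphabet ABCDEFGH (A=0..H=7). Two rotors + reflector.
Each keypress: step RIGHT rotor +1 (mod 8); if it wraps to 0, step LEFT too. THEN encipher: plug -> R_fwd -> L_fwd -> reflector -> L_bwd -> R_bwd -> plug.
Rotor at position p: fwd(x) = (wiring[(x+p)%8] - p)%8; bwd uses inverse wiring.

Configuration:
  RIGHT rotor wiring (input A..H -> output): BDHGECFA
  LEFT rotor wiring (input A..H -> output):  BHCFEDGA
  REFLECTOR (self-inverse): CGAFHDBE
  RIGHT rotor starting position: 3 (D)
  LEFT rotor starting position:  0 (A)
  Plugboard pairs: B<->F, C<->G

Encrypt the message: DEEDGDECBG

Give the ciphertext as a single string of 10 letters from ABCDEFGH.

Answer: GFHHEGAFDA

Derivation:
Char 1 ('D'): step: R->4, L=0; D->plug->D->R->E->L->E->refl->H->L'->B->R'->C->plug->G
Char 2 ('E'): step: R->5, L=0; E->plug->E->R->G->L->G->refl->B->L'->A->R'->B->plug->F
Char 3 ('E'): step: R->6, L=0; E->plug->E->R->B->L->H->refl->E->L'->E->R'->H->plug->H
Char 4 ('D'): step: R->7, L=0; D->plug->D->R->A->L->B->refl->G->L'->G->R'->H->plug->H
Char 5 ('G'): step: R->0, L->1 (L advanced); G->plug->C->R->H->L->A->refl->C->L'->E->R'->E->plug->E
Char 6 ('D'): step: R->1, L=1; D->plug->D->R->D->L->D->refl->F->L'->F->R'->C->plug->G
Char 7 ('E'): step: R->2, L=1; E->plug->E->R->D->L->D->refl->F->L'->F->R'->A->plug->A
Char 8 ('C'): step: R->3, L=1; C->plug->G->R->A->L->G->refl->B->L'->B->R'->B->plug->F
Char 9 ('B'): step: R->4, L=1; B->plug->F->R->H->L->A->refl->C->L'->E->R'->D->plug->D
Char 10 ('G'): step: R->5, L=1; G->plug->C->R->D->L->D->refl->F->L'->F->R'->A->plug->A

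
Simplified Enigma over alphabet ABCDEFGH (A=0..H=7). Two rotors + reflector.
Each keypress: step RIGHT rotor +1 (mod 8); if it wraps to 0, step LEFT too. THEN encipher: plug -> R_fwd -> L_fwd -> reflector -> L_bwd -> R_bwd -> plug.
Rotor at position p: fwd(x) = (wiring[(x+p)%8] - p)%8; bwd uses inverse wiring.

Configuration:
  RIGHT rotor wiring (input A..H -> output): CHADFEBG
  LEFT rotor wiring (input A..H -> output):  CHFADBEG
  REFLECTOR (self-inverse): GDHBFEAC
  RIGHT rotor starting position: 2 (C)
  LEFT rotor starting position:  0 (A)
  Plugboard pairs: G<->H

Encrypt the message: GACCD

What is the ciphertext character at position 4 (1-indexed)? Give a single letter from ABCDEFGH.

Char 1 ('G'): step: R->3, L=0; G->plug->H->R->F->L->B->refl->D->L'->E->R'->G->plug->H
Char 2 ('A'): step: R->4, L=0; A->plug->A->R->B->L->H->refl->C->L'->A->R'->B->plug->B
Char 3 ('C'): step: R->5, L=0; C->plug->C->R->B->L->H->refl->C->L'->A->R'->H->plug->G
Char 4 ('C'): step: R->6, L=0; C->plug->C->R->E->L->D->refl->B->L'->F->R'->F->plug->F

F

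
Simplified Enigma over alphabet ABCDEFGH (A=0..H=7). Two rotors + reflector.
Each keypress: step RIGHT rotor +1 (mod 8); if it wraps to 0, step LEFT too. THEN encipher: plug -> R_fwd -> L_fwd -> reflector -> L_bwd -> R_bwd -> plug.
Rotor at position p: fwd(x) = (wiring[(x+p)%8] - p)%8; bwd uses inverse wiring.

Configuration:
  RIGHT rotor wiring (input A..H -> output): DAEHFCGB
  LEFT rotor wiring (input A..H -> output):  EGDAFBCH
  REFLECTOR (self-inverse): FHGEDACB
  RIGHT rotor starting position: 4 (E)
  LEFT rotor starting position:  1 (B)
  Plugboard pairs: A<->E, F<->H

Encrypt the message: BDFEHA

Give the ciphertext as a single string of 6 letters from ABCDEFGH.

Char 1 ('B'): step: R->5, L=1; B->plug->B->R->B->L->C->refl->G->L'->G->R'->D->plug->D
Char 2 ('D'): step: R->6, L=1; D->plug->D->R->C->L->H->refl->B->L'->F->R'->C->plug->C
Char 3 ('F'): step: R->7, L=1; F->plug->H->R->H->L->D->refl->E->L'->D->R'->G->plug->G
Char 4 ('E'): step: R->0, L->2 (L advanced); E->plug->A->R->D->L->H->refl->B->L'->A->R'->B->plug->B
Char 5 ('H'): step: R->1, L=2; H->plug->F->R->F->L->F->refl->A->L'->E->R'->D->plug->D
Char 6 ('A'): step: R->2, L=2; A->plug->E->R->E->L->A->refl->F->L'->F->R'->B->plug->B

Answer: DCGBDB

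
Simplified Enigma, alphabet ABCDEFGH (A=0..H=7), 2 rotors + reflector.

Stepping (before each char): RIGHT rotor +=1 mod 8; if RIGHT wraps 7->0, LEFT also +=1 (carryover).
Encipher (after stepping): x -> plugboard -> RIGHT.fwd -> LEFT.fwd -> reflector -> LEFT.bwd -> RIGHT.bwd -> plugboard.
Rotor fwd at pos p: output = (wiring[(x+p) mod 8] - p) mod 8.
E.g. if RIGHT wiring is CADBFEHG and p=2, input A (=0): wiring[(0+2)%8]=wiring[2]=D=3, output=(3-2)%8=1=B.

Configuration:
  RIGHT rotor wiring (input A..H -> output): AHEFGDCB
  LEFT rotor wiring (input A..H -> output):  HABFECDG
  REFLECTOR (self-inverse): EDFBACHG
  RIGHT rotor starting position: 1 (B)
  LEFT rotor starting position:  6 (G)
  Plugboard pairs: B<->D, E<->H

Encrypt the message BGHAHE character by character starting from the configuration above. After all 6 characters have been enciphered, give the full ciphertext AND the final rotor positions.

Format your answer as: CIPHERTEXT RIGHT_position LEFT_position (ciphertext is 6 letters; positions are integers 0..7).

Answer: FAADEC 7 6

Derivation:
Char 1 ('B'): step: R->2, L=6; B->plug->D->R->B->L->A->refl->E->L'->H->R'->F->plug->F
Char 2 ('G'): step: R->3, L=6; G->plug->G->R->E->L->D->refl->B->L'->C->R'->A->plug->A
Char 3 ('H'): step: R->4, L=6; H->plug->E->R->E->L->D->refl->B->L'->C->R'->A->plug->A
Char 4 ('A'): step: R->5, L=6; A->plug->A->R->G->L->G->refl->H->L'->F->R'->B->plug->D
Char 5 ('H'): step: R->6, L=6; H->plug->E->R->G->L->G->refl->H->L'->F->R'->H->plug->E
Char 6 ('E'): step: R->7, L=6; E->plug->H->R->D->L->C->refl->F->L'->A->R'->C->plug->C
Final: ciphertext=FAADEC, RIGHT=7, LEFT=6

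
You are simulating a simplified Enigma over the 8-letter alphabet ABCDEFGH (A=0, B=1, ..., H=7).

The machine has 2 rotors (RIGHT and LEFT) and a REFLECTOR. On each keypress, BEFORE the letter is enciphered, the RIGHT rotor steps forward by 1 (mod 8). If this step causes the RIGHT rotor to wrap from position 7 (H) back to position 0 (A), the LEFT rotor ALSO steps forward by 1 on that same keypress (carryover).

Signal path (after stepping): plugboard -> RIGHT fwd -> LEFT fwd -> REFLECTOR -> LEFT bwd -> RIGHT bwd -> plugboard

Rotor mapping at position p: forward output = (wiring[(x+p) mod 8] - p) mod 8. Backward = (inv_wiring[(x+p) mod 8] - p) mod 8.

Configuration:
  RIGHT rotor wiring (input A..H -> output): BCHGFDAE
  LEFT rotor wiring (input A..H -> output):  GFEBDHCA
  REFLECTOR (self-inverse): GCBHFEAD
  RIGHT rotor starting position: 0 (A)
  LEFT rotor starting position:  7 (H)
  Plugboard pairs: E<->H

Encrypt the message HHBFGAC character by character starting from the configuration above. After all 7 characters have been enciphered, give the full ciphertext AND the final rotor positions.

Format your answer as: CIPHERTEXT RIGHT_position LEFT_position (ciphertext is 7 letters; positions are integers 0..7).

Char 1 ('H'): step: R->1, L=7; H->plug->E->R->C->L->G->refl->A->L'->G->R'->B->plug->B
Char 2 ('H'): step: R->2, L=7; H->plug->E->R->G->L->A->refl->G->L'->C->R'->F->plug->F
Char 3 ('B'): step: R->3, L=7; B->plug->B->R->C->L->G->refl->A->L'->G->R'->F->plug->F
Char 4 ('F'): step: R->4, L=7; F->plug->F->R->G->L->A->refl->G->L'->C->R'->H->plug->E
Char 5 ('G'): step: R->5, L=7; G->plug->G->R->B->L->H->refl->D->L'->H->R'->C->plug->C
Char 6 ('A'): step: R->6, L=7; A->plug->A->R->C->L->G->refl->A->L'->G->R'->B->plug->B
Char 7 ('C'): step: R->7, L=7; C->plug->C->R->D->L->F->refl->E->L'->F->R'->A->plug->A
Final: ciphertext=BFFECBA, RIGHT=7, LEFT=7

Answer: BFFECBA 7 7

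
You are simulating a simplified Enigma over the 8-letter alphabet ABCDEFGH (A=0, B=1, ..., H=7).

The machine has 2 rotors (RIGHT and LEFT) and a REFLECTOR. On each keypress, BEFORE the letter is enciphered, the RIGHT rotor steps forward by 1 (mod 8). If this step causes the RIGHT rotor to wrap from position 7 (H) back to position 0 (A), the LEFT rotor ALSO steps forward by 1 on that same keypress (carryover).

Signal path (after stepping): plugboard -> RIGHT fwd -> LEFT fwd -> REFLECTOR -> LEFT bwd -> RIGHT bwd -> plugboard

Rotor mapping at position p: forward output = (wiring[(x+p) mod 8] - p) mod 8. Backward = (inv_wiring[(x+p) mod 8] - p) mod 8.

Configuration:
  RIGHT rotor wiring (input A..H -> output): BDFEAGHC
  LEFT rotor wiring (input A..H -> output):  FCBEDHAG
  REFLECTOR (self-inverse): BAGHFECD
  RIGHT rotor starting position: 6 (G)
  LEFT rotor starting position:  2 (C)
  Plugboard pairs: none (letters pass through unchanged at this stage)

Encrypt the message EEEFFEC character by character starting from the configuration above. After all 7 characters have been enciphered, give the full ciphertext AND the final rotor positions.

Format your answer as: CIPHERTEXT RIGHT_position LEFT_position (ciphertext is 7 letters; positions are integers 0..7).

Answer: AADHDFG 5 3

Derivation:
Char 1 ('E'): step: R->7, L=2; E->plug->E->R->F->L->E->refl->F->L'->D->R'->A->plug->A
Char 2 ('E'): step: R->0, L->3 (L advanced); E->plug->E->R->A->L->B->refl->A->L'->B->R'->A->plug->A
Char 3 ('E'): step: R->1, L=3; E->plug->E->R->F->L->C->refl->G->L'->H->R'->D->plug->D
Char 4 ('F'): step: R->2, L=3; F->plug->F->R->A->L->B->refl->A->L'->B->R'->H->plug->H
Char 5 ('F'): step: R->3, L=3; F->plug->F->R->G->L->H->refl->D->L'->E->R'->D->plug->D
Char 6 ('E'): step: R->4, L=3; E->plug->E->R->F->L->C->refl->G->L'->H->R'->F->plug->F
Char 7 ('C'): step: R->5, L=3; C->plug->C->R->F->L->C->refl->G->L'->H->R'->G->plug->G
Final: ciphertext=AADHDFG, RIGHT=5, LEFT=3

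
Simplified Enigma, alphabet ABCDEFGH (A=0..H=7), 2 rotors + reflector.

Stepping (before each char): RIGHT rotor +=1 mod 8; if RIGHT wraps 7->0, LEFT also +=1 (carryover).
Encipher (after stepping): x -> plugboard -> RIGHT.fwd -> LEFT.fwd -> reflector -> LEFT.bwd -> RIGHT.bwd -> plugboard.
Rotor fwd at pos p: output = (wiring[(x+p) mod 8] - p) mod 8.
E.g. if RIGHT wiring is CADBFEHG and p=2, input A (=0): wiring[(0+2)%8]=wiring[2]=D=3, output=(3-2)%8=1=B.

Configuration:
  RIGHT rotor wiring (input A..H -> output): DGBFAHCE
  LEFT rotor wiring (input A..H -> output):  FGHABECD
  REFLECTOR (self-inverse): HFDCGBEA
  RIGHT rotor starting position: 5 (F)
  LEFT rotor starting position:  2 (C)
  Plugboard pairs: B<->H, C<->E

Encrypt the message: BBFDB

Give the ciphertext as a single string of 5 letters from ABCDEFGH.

Answer: FCEFH

Derivation:
Char 1 ('B'): step: R->6, L=2; B->plug->H->R->B->L->G->refl->E->L'->H->R'->F->plug->F
Char 2 ('B'): step: R->7, L=2; B->plug->H->R->D->L->C->refl->D->L'->G->R'->E->plug->C
Char 3 ('F'): step: R->0, L->3 (L advanced); F->plug->F->R->H->L->E->refl->G->L'->B->R'->C->plug->E
Char 4 ('D'): step: R->1, L=3; D->plug->D->R->H->L->E->refl->G->L'->B->R'->F->plug->F
Char 5 ('B'): step: R->2, L=3; B->plug->H->R->E->L->A->refl->H->L'->D->R'->B->plug->H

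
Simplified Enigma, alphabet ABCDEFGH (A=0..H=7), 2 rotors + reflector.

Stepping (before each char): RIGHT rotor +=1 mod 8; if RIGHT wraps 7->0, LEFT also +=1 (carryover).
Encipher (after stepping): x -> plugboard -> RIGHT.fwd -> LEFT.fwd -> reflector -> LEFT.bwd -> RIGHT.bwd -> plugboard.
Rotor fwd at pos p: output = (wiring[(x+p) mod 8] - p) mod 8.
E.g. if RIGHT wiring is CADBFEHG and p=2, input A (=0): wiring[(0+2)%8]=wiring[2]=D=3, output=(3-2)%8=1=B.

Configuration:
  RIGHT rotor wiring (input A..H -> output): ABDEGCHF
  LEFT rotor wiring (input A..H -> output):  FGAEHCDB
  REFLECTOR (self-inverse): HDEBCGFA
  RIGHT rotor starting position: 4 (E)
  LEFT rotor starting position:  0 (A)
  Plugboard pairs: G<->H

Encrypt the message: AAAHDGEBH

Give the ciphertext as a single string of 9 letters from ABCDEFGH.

Char 1 ('A'): step: R->5, L=0; A->plug->A->R->F->L->C->refl->E->L'->D->R'->D->plug->D
Char 2 ('A'): step: R->6, L=0; A->plug->A->R->B->L->G->refl->F->L'->A->R'->G->plug->H
Char 3 ('A'): step: R->7, L=0; A->plug->A->R->G->L->D->refl->B->L'->H->R'->F->plug->F
Char 4 ('H'): step: R->0, L->1 (L advanced); H->plug->G->R->H->L->E->refl->C->L'->F->R'->H->plug->G
Char 5 ('D'): step: R->1, L=1; D->plug->D->R->F->L->C->refl->E->L'->H->R'->H->plug->G
Char 6 ('G'): step: R->2, L=1; G->plug->H->R->H->L->E->refl->C->L'->F->R'->E->plug->E
Char 7 ('E'): step: R->3, L=1; E->plug->E->R->C->L->D->refl->B->L'->E->R'->D->plug->D
Char 8 ('B'): step: R->4, L=1; B->plug->B->R->G->L->A->refl->H->L'->B->R'->D->plug->D
Char 9 ('H'): step: R->5, L=1; H->plug->G->R->H->L->E->refl->C->L'->F->R'->A->plug->A

Answer: DHFGGEDDA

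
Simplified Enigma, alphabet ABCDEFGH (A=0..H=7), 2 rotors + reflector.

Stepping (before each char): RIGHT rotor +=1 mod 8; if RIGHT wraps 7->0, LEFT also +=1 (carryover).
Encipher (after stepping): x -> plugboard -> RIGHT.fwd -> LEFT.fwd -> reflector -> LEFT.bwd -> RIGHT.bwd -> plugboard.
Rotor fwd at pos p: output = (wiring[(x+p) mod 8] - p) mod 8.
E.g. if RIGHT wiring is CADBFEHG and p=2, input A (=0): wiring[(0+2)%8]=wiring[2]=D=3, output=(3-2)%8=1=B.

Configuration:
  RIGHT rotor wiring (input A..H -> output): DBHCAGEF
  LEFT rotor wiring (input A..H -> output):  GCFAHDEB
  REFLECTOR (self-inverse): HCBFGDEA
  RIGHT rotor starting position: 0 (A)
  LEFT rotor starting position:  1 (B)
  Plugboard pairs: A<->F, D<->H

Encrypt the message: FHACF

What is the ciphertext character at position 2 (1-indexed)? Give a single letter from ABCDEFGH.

Char 1 ('F'): step: R->1, L=1; F->plug->A->R->A->L->B->refl->C->L'->E->R'->G->plug->G
Char 2 ('H'): step: R->2, L=1; H->plug->D->R->E->L->C->refl->B->L'->A->R'->B->plug->B

B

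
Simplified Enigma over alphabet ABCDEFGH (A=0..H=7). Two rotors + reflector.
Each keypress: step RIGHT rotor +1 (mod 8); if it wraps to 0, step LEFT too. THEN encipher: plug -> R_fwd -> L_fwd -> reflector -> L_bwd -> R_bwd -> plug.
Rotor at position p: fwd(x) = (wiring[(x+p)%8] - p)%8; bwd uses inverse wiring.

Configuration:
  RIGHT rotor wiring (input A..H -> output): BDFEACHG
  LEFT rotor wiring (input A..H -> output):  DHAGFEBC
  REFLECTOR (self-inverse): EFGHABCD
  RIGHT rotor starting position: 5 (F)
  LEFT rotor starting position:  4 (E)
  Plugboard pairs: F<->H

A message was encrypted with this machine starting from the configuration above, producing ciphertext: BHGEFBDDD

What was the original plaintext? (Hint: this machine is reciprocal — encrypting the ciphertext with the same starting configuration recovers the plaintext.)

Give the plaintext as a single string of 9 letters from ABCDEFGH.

Answer: GDADGGBFB

Derivation:
Char 1 ('B'): step: R->6, L=4; B->plug->B->R->A->L->B->refl->F->L'->C->R'->G->plug->G
Char 2 ('H'): step: R->7, L=4; H->plug->F->R->B->L->A->refl->E->L'->G->R'->D->plug->D
Char 3 ('G'): step: R->0, L->5 (L advanced); G->plug->G->R->H->L->A->refl->E->L'->B->R'->A->plug->A
Char 4 ('E'): step: R->1, L=5; E->plug->E->R->B->L->E->refl->A->L'->H->R'->D->plug->D
Char 5 ('F'): step: R->2, L=5; F->plug->H->R->B->L->E->refl->A->L'->H->R'->G->plug->G
Char 6 ('B'): step: R->3, L=5; B->plug->B->R->F->L->D->refl->H->L'->A->R'->G->plug->G
Char 7 ('D'): step: R->4, L=5; D->plug->D->R->C->L->F->refl->B->L'->G->R'->B->plug->B
Char 8 ('D'): step: R->5, L=5; D->plug->D->R->E->L->C->refl->G->L'->D->R'->H->plug->F
Char 9 ('D'): step: R->6, L=5; D->plug->D->R->F->L->D->refl->H->L'->A->R'->B->plug->B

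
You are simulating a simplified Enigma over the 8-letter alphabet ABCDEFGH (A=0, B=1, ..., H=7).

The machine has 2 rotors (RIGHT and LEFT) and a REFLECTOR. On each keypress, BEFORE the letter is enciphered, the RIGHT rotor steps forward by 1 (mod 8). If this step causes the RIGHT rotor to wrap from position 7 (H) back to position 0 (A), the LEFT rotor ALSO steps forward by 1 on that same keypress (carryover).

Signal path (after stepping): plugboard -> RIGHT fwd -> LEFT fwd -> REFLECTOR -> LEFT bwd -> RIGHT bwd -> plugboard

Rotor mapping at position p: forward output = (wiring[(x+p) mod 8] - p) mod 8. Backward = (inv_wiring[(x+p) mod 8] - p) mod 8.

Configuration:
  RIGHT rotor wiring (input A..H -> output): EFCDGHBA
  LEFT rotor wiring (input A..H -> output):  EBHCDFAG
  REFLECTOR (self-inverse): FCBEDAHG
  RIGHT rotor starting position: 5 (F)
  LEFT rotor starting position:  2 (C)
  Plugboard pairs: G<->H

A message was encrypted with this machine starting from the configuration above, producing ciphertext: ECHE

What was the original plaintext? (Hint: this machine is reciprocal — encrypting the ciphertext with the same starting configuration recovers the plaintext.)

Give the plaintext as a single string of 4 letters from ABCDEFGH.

Answer: DGDF

Derivation:
Char 1 ('E'): step: R->6, L=2; E->plug->E->R->E->L->G->refl->H->L'->H->R'->D->plug->D
Char 2 ('C'): step: R->7, L=2; C->plug->C->R->G->L->C->refl->B->L'->C->R'->H->plug->G
Char 3 ('H'): step: R->0, L->3 (L advanced); H->plug->G->R->B->L->A->refl->F->L'->D->R'->D->plug->D
Char 4 ('E'): step: R->1, L=3; E->plug->E->R->G->L->G->refl->H->L'->A->R'->F->plug->F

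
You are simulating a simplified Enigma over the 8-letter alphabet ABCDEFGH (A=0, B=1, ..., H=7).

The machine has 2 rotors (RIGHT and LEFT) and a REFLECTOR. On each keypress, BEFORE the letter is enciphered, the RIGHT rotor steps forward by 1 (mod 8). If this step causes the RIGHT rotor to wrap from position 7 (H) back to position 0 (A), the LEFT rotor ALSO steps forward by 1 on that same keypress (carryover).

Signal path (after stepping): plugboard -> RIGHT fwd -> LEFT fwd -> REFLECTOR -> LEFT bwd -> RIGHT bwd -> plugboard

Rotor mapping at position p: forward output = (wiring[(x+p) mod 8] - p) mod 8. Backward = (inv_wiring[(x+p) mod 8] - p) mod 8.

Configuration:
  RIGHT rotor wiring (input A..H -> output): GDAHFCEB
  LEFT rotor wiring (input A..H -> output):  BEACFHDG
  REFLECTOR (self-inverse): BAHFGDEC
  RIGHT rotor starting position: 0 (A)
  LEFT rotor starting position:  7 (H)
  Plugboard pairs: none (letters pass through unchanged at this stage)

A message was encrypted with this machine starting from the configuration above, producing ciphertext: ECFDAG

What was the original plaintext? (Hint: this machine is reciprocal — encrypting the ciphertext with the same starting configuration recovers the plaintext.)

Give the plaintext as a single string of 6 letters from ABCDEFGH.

Answer: GAEFBD

Derivation:
Char 1 ('E'): step: R->1, L=7; E->plug->E->R->B->L->C->refl->H->L'->A->R'->G->plug->G
Char 2 ('C'): step: R->2, L=7; C->plug->C->R->D->L->B->refl->A->L'->G->R'->A->plug->A
Char 3 ('F'): step: R->3, L=7; F->plug->F->R->D->L->B->refl->A->L'->G->R'->E->plug->E
Char 4 ('D'): step: R->4, L=7; D->plug->D->R->F->L->G->refl->E->L'->H->R'->F->plug->F
Char 5 ('A'): step: R->5, L=7; A->plug->A->R->F->L->G->refl->E->L'->H->R'->B->plug->B
Char 6 ('G'): step: R->6, L=7; G->plug->G->R->H->L->E->refl->G->L'->F->R'->D->plug->D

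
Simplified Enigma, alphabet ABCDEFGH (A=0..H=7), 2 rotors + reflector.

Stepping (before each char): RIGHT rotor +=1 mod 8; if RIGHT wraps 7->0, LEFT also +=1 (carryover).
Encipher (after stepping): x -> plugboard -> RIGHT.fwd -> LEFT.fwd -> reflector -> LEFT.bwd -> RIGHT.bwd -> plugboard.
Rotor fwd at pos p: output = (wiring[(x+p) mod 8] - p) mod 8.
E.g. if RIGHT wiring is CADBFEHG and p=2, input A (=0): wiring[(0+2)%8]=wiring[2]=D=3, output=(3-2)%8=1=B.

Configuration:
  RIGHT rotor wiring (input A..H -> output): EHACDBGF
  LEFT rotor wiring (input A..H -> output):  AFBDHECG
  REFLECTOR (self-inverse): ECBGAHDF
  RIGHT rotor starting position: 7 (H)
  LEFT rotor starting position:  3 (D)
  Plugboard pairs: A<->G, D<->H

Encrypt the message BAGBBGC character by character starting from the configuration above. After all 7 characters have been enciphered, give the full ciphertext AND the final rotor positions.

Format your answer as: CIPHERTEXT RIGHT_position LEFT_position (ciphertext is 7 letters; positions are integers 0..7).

Char 1 ('B'): step: R->0, L->4 (L advanced); B->plug->B->R->H->L->H->refl->F->L'->G->R'->G->plug->A
Char 2 ('A'): step: R->1, L=4; A->plug->G->R->E->L->E->refl->A->L'->B->R'->C->plug->C
Char 3 ('G'): step: R->2, L=4; G->plug->A->R->G->L->F->refl->H->L'->H->R'->D->plug->H
Char 4 ('B'): step: R->3, L=4; B->plug->B->R->A->L->D->refl->G->L'->C->R'->E->plug->E
Char 5 ('B'): step: R->4, L=4; B->plug->B->R->F->L->B->refl->C->L'->D->R'->F->plug->F
Char 6 ('G'): step: R->5, L=4; G->plug->A->R->E->L->E->refl->A->L'->B->R'->B->plug->B
Char 7 ('C'): step: R->6, L=4; C->plug->C->R->G->L->F->refl->H->L'->H->R'->B->plug->B
Final: ciphertext=ACHEFBB, RIGHT=6, LEFT=4

Answer: ACHEFBB 6 4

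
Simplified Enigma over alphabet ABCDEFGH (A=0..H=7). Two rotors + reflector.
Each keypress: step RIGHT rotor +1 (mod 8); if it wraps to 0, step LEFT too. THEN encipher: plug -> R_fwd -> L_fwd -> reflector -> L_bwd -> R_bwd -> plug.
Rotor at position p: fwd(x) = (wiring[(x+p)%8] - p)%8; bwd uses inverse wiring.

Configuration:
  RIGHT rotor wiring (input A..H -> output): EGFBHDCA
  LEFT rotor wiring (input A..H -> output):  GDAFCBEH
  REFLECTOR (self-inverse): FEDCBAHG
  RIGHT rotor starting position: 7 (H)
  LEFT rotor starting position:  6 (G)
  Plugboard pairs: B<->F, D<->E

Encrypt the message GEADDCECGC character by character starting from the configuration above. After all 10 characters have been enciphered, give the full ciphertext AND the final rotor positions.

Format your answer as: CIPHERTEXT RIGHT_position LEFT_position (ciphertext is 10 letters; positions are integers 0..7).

Answer: BAGAFHDBBG 1 0

Derivation:
Char 1 ('G'): step: R->0, L->7 (L advanced); G->plug->G->R->C->L->E->refl->B->L'->D->R'->F->plug->B
Char 2 ('E'): step: R->1, L=7; E->plug->D->R->G->L->C->refl->D->L'->F->R'->A->plug->A
Char 3 ('A'): step: R->2, L=7; A->plug->A->R->D->L->B->refl->E->L'->C->R'->G->plug->G
Char 4 ('D'): step: R->3, L=7; D->plug->E->R->F->L->D->refl->C->L'->G->R'->A->plug->A
Char 5 ('D'): step: R->4, L=7; D->plug->E->R->A->L->A->refl->F->L'->H->R'->B->plug->F
Char 6 ('C'): step: R->5, L=7; C->plug->C->R->D->L->B->refl->E->L'->C->R'->H->plug->H
Char 7 ('E'): step: R->6, L=7; E->plug->D->R->A->L->A->refl->F->L'->H->R'->E->plug->D
Char 8 ('C'): step: R->7, L=7; C->plug->C->R->H->L->F->refl->A->L'->A->R'->F->plug->B
Char 9 ('G'): step: R->0, L->0 (L advanced); G->plug->G->R->C->L->A->refl->F->L'->D->R'->F->plug->B
Char 10 ('C'): step: R->1, L=0; C->plug->C->R->A->L->G->refl->H->L'->H->R'->G->plug->G
Final: ciphertext=BAGAFHDBBG, RIGHT=1, LEFT=0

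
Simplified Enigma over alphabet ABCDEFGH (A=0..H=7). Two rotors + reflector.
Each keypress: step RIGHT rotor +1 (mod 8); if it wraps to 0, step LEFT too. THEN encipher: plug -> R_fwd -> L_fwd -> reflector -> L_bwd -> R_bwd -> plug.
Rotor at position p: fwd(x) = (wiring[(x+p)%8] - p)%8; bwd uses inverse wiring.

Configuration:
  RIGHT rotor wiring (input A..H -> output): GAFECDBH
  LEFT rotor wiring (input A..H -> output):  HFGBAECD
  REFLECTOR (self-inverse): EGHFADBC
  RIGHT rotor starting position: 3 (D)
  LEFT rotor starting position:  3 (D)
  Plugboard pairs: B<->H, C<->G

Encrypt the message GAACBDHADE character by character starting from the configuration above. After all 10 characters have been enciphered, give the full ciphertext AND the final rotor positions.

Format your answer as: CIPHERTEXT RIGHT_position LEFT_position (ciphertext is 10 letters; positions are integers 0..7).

Char 1 ('G'): step: R->4, L=3; G->plug->C->R->F->L->E->refl->A->L'->E->R'->F->plug->F
Char 2 ('A'): step: R->5, L=3; A->plug->A->R->G->L->C->refl->H->L'->D->R'->E->plug->E
Char 3 ('A'): step: R->6, L=3; A->plug->A->R->D->L->H->refl->C->L'->G->R'->F->plug->F
Char 4 ('C'): step: R->7, L=3; C->plug->G->R->E->L->A->refl->E->L'->F->R'->E->plug->E
Char 5 ('B'): step: R->0, L->4 (L advanced); B->plug->H->R->H->L->F->refl->D->L'->E->R'->D->plug->D
Char 6 ('D'): step: R->1, L=4; D->plug->D->R->B->L->A->refl->E->L'->A->R'->F->plug->F
Char 7 ('H'): step: R->2, L=4; H->plug->B->R->C->L->G->refl->B->L'->F->R'->F->plug->F
Char 8 ('A'): step: R->3, L=4; A->plug->A->R->B->L->A->refl->E->L'->A->R'->C->plug->G
Char 9 ('D'): step: R->4, L=4; D->plug->D->R->D->L->H->refl->C->L'->G->R'->A->plug->A
Char 10 ('E'): step: R->5, L=4; E->plug->E->R->D->L->H->refl->C->L'->G->R'->A->plug->A
Final: ciphertext=FEFEDFFGAA, RIGHT=5, LEFT=4

Answer: FEFEDFFGAA 5 4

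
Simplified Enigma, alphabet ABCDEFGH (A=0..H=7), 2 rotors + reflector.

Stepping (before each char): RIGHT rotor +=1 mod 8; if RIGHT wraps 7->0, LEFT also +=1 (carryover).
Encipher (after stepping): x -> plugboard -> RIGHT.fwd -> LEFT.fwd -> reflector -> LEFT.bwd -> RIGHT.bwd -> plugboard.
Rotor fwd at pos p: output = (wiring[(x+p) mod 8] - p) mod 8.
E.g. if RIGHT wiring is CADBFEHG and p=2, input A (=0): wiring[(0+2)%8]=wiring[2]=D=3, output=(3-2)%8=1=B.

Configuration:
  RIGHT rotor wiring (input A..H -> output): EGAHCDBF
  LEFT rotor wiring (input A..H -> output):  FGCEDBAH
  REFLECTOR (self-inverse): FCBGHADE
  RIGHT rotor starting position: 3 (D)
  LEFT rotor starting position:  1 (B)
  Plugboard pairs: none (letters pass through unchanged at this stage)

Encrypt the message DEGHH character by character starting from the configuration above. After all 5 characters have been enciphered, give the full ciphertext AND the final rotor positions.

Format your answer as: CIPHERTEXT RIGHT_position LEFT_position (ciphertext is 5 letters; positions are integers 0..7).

Char 1 ('D'): step: R->4, L=1; D->plug->D->R->B->L->B->refl->C->L'->D->R'->H->plug->H
Char 2 ('E'): step: R->5, L=1; E->plug->E->R->B->L->B->refl->C->L'->D->R'->F->plug->F
Char 3 ('G'): step: R->6, L=1; G->plug->G->R->E->L->A->refl->F->L'->A->R'->D->plug->D
Char 4 ('H'): step: R->7, L=1; H->plug->H->R->C->L->D->refl->G->L'->G->R'->A->plug->A
Char 5 ('H'): step: R->0, L->2 (L advanced); H->plug->H->R->F->L->F->refl->A->L'->A->R'->C->plug->C
Final: ciphertext=HFDAC, RIGHT=0, LEFT=2

Answer: HFDAC 0 2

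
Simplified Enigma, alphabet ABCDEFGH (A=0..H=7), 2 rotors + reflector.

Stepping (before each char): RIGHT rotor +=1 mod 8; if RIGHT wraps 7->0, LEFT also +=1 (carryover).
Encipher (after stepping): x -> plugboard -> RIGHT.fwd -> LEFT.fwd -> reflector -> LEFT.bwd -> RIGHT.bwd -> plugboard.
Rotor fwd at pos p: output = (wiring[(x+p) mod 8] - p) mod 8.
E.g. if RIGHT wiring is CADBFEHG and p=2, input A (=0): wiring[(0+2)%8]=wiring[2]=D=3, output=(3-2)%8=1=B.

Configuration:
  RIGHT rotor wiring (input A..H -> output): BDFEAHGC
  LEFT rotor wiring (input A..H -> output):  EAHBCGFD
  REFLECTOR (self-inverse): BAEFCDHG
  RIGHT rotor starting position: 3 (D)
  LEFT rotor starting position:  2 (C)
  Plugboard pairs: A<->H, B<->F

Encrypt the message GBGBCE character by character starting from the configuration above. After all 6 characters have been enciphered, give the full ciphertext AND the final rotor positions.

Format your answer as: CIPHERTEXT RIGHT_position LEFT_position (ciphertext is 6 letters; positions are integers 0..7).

Answer: BDDADH 1 3

Derivation:
Char 1 ('G'): step: R->4, L=2; G->plug->G->R->B->L->H->refl->G->L'->H->R'->F->plug->B
Char 2 ('B'): step: R->5, L=2; B->plug->F->R->A->L->F->refl->D->L'->E->R'->D->plug->D
Char 3 ('G'): step: R->6, L=2; G->plug->G->R->C->L->A->refl->B->L'->F->R'->D->plug->D
Char 4 ('B'): step: R->7, L=2; B->plug->F->R->B->L->H->refl->G->L'->H->R'->H->plug->A
Char 5 ('C'): step: R->0, L->3 (L advanced); C->plug->C->R->F->L->B->refl->A->L'->E->R'->D->plug->D
Char 6 ('E'): step: R->1, L=3; E->plug->E->R->G->L->F->refl->D->L'->C->R'->A->plug->H
Final: ciphertext=BDDADH, RIGHT=1, LEFT=3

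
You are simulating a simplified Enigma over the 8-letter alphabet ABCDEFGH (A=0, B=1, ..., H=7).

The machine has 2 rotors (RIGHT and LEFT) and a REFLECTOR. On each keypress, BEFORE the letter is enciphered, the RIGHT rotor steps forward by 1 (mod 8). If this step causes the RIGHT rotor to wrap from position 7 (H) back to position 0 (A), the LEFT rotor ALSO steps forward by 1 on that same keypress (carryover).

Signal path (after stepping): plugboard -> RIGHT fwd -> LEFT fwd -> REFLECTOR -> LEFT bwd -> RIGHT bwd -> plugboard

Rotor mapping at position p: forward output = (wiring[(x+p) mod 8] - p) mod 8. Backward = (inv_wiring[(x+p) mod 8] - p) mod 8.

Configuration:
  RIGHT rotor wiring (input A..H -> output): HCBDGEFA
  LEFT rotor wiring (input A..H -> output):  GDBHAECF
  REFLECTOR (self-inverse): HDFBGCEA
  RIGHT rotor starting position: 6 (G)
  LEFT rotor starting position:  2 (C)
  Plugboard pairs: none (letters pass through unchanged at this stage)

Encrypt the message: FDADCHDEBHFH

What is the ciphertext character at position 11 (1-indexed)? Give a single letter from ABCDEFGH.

Char 1 ('F'): step: R->7, L=2; F->plug->F->R->H->L->B->refl->D->L'->F->R'->G->plug->G
Char 2 ('D'): step: R->0, L->3 (L advanced); D->plug->D->R->D->L->H->refl->A->L'->G->R'->E->plug->E
Char 3 ('A'): step: R->1, L=3; A->plug->A->R->B->L->F->refl->C->L'->E->R'->F->plug->F
Char 4 ('D'): step: R->2, L=3; D->plug->D->R->C->L->B->refl->D->L'->F->R'->G->plug->G
Char 5 ('C'): step: R->3, L=3; C->plug->C->R->B->L->F->refl->C->L'->E->R'->F->plug->F
Char 6 ('H'): step: R->4, L=3; H->plug->H->R->H->L->G->refl->E->L'->A->R'->B->plug->B
Char 7 ('D'): step: R->5, L=3; D->plug->D->R->C->L->B->refl->D->L'->F->R'->E->plug->E
Char 8 ('E'): step: R->6, L=3; E->plug->E->R->D->L->H->refl->A->L'->G->R'->H->plug->H
Char 9 ('B'): step: R->7, L=3; B->plug->B->R->A->L->E->refl->G->L'->H->R'->F->plug->F
Char 10 ('H'): step: R->0, L->4 (L advanced); H->plug->H->R->A->L->E->refl->G->L'->C->R'->B->plug->B
Char 11 ('F'): step: R->1, L=4; F->plug->F->R->E->L->C->refl->F->L'->G->R'->H->plug->H

H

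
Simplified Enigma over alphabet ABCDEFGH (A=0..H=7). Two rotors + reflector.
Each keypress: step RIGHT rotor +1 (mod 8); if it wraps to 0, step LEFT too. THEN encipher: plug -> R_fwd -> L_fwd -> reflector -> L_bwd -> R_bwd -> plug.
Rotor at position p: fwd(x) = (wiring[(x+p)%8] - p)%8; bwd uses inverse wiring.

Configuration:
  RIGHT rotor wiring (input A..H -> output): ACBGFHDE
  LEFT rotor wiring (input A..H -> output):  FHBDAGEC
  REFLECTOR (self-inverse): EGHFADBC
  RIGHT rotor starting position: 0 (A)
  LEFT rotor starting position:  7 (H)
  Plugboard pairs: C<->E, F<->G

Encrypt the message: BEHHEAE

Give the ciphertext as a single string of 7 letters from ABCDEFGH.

Char 1 ('B'): step: R->1, L=7; B->plug->B->R->A->L->D->refl->F->L'->H->R'->H->plug->H
Char 2 ('E'): step: R->2, L=7; E->plug->C->R->D->L->C->refl->H->L'->G->R'->G->plug->F
Char 3 ('H'): step: R->3, L=7; H->plug->H->R->G->L->H->refl->C->L'->D->R'->A->plug->A
Char 4 ('H'): step: R->4, L=7; H->plug->H->R->C->L->A->refl->E->L'->E->R'->E->plug->C
Char 5 ('E'): step: R->5, L=7; E->plug->C->R->H->L->F->refl->D->L'->A->R'->H->plug->H
Char 6 ('A'): step: R->6, L=7; A->plug->A->R->F->L->B->refl->G->L'->B->R'->H->plug->H
Char 7 ('E'): step: R->7, L=7; E->plug->C->R->D->L->C->refl->H->L'->G->R'->F->plug->G

Answer: HFACHHG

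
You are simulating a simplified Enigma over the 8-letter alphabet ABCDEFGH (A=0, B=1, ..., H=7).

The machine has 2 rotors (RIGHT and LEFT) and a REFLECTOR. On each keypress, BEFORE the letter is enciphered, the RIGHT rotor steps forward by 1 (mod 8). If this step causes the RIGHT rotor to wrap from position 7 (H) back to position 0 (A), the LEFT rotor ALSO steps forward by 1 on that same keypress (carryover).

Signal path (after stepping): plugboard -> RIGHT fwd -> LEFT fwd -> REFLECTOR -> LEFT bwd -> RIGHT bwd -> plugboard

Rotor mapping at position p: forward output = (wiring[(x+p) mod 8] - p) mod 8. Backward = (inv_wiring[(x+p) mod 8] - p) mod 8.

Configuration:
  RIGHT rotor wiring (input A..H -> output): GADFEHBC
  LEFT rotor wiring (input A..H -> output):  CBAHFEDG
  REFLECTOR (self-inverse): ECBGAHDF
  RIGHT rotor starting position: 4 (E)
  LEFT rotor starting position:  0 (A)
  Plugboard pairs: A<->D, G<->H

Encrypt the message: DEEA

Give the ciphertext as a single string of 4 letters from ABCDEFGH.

Answer: CABF

Derivation:
Char 1 ('D'): step: R->5, L=0; D->plug->A->R->C->L->A->refl->E->L'->F->R'->C->plug->C
Char 2 ('E'): step: R->6, L=0; E->plug->E->R->F->L->E->refl->A->L'->C->R'->D->plug->A
Char 3 ('E'): step: R->7, L=0; E->plug->E->R->G->L->D->refl->G->L'->H->R'->B->plug->B
Char 4 ('A'): step: R->0, L->1 (L advanced); A->plug->D->R->F->L->C->refl->B->L'->H->R'->F->plug->F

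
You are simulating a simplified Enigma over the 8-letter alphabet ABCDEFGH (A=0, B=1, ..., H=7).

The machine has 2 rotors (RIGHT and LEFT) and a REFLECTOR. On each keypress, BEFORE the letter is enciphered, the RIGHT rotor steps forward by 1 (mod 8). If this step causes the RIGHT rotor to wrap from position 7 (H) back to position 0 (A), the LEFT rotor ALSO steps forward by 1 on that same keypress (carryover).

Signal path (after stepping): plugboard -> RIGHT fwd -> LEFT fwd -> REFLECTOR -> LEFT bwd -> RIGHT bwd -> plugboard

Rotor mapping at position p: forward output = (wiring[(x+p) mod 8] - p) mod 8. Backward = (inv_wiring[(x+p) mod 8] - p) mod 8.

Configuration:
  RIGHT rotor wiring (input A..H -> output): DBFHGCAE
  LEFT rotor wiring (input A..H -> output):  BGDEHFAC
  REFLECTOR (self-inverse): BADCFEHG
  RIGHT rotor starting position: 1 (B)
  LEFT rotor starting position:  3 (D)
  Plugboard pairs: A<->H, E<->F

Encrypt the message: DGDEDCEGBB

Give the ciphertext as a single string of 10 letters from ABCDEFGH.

Answer: AAFCEDACDG

Derivation:
Char 1 ('D'): step: R->2, L=3; D->plug->D->R->A->L->B->refl->A->L'->H->R'->H->plug->A
Char 2 ('G'): step: R->3, L=3; G->plug->G->R->G->L->D->refl->C->L'->C->R'->H->plug->A
Char 3 ('D'): step: R->4, L=3; D->plug->D->R->A->L->B->refl->A->L'->H->R'->E->plug->F
Char 4 ('E'): step: R->5, L=3; E->plug->F->R->A->L->B->refl->A->L'->H->R'->C->plug->C
Char 5 ('D'): step: R->6, L=3; D->plug->D->R->D->L->F->refl->E->L'->B->R'->F->plug->E
Char 6 ('C'): step: R->7, L=3; C->plug->C->R->C->L->C->refl->D->L'->G->R'->D->plug->D
Char 7 ('E'): step: R->0, L->4 (L advanced); E->plug->F->R->C->L->E->refl->F->L'->E->R'->H->plug->A
Char 8 ('G'): step: R->1, L=4; G->plug->G->R->D->L->G->refl->H->L'->G->R'->C->plug->C
Char 9 ('B'): step: R->2, L=4; B->plug->B->R->F->L->C->refl->D->L'->A->R'->D->plug->D
Char 10 ('B'): step: R->3, L=4; B->plug->B->R->D->L->G->refl->H->L'->G->R'->G->plug->G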